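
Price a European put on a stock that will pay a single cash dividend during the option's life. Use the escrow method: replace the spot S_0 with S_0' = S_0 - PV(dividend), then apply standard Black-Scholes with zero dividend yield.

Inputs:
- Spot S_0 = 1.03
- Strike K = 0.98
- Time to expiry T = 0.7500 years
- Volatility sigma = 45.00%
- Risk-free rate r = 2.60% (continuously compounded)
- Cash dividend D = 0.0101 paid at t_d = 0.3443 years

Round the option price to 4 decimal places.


Answer: Price = 0.1253

Derivation:
PV(D) = D * exp(-r * t_d) = 0.0101 * 0.99108815 = 0.01000999
S_0' = S_0 - PV(D) = 1.0300 - 0.01000999 = 1.01999001
d1 = (ln(S_0'/K) + (r + sigma^2/2)*T) / (sigma*sqrt(T)) = 0.34752134
d2 = d1 - sigma*sqrt(T) = -0.04219009
exp(-rT) = 0.98068890
N(-d1) = 0.36409984; N(-d2) = 0.51682642
P = K * exp(-rT) * N(-d2) - S_0' * N(-d1) = 0.9800 * 0.98068890 * 0.51682642 - 1.01999001 * 0.36409984 = 0.1253


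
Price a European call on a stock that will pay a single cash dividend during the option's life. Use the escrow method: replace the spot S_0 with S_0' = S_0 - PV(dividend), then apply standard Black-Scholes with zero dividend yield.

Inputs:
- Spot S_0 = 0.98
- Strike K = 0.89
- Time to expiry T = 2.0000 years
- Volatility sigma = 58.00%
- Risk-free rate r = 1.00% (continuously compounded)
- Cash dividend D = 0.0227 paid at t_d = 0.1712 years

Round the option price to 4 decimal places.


Answer: Price = 0.3354

Derivation:
PV(D) = D * exp(-r * t_d) = 0.0227 * 0.99828946 = 0.02266117
S_0' = S_0 - PV(D) = 0.9800 - 0.02266117 = 0.95733883
d1 = (ln(S_0'/K) + (r + sigma^2/2)*T) / (sigma*sqrt(T)) = 0.52342472
d2 = d1 - sigma*sqrt(T) = -0.29681914
exp(-rT) = 0.98019867
N(d1) = 0.69966064; N(d2) = 0.38330230
C = S_0' * N(d1) - K * exp(-rT) * N(d2) = 0.95733883 * 0.69966064 - 0.8900 * 0.98019867 * 0.38330230 = 0.3354


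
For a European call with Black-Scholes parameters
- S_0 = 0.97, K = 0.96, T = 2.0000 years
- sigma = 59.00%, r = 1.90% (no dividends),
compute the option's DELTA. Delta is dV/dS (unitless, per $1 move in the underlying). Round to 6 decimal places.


Answer: Delta = 0.682662

Derivation:
d1 = 0.4751551275; d2 = -0.3592308743
phi(d1) = 0.3563561130; exp(-qT) = 1.0000000000; exp(-rT) = 0.9627129409
N(d1) = 0.6826617960
Delta = exp(-qT) * N(d1) = 1.0000000000 * 0.6826617960 = 0.682662


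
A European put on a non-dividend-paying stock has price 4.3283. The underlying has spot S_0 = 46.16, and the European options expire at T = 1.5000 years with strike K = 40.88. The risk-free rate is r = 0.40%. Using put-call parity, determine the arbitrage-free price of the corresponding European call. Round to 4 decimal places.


Answer: Call price = 9.8528

Derivation:
Put-call parity: C - P = S_0 * exp(-qT) - K * exp(-rT).
S_0 * exp(-qT) = 46.1600 * 1.00000000 = 46.16000000
K * exp(-rT) = 40.8800 * 0.99401796 = 40.63545437
C = P + S*exp(-qT) - K*exp(-rT)
C = 4.3283 + 46.16000000 - 40.63545437 = 9.8528


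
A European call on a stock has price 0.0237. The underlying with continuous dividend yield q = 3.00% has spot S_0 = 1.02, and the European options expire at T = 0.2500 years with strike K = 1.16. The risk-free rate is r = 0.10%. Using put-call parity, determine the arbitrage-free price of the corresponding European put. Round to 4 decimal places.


Put-call parity: C - P = S_0 * exp(-qT) - K * exp(-rT).
S_0 * exp(-qT) = 1.0200 * 0.99252805 = 1.01237862
K * exp(-rT) = 1.1600 * 0.99975003 = 1.15971004
P = C - S*exp(-qT) + K*exp(-rT)
P = 0.0237 - 1.01237862 + 1.15971004 = 0.1710

Answer: Put price = 0.1710


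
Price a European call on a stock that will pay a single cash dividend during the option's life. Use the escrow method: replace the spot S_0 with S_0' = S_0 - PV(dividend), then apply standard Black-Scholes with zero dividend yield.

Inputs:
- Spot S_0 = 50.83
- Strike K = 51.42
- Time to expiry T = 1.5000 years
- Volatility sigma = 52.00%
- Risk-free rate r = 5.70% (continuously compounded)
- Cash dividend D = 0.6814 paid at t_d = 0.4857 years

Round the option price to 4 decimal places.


PV(D) = D * exp(-r * t_d) = 0.6814 * 0.97269481 = 0.66279425
S_0' = S_0 - PV(D) = 50.8300 - 0.66279425 = 50.16720575
d1 = (ln(S_0'/K) + (r + sigma^2/2)*T) / (sigma*sqrt(T)) = 0.41395488
d2 = d1 - sigma*sqrt(T) = -0.22291245
exp(-rT) = 0.91805314
N(d1) = 0.66054642; N(d2) = 0.41180182
C = S_0' * N(d1) - K * exp(-rT) * N(d2) = 50.16720575 * 0.66054642 - 51.4200 * 0.91805314 * 0.41180182 = 13.6981

Answer: Price = 13.6981


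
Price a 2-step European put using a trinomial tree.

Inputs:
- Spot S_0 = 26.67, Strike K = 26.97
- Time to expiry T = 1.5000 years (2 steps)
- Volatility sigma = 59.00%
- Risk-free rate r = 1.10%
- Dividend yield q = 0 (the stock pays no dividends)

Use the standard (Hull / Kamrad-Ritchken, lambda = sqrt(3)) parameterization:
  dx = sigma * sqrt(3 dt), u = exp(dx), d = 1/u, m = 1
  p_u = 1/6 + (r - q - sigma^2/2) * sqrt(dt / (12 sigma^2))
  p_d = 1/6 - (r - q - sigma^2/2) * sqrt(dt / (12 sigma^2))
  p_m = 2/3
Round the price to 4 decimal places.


dt = T/N = 0.750000; dx = sigma*sqrt(3*dt) = 0.885000
u = exp(dx) = 2.422984; d = 1/u = 0.412714
p_u = 0.097578, p_m = 0.666667, p_d = 0.235756
Discount per step: exp(-r*dt) = 0.991784
Stock lattice S(k, j) with j the centered position index:
  k=0: S(0,+0) = 26.6700
  k=1: S(1,-1) = 11.0071; S(1,+0) = 26.6700; S(1,+1) = 64.6210
  k=2: S(2,-2) = 4.5428; S(2,-1) = 11.0071; S(2,+0) = 26.6700; S(2,+1) = 64.6210; S(2,+2) = 156.5757
Terminal payoffs V(N, j) = max(K - S_T, 0):
  V(2,-2) = 22.427219; V(2,-1) = 15.962913; V(2,+0) = 0.300000; V(2,+1) = 0.000000; V(2,+2) = 0.000000
Backward induction: V(k, j) = exp(-r*dt) * [p_u * V(k+1, j+1) + p_m * V(k+1, j) + p_d * V(k+1, j-1)]
  V(1,-1) = exp(-r*dt) * [p_u*0.300000 + p_m*15.962913 + p_d*22.427219] = 15.827442
  V(1,+0) = exp(-r*dt) * [p_u*0.000000 + p_m*0.300000 + p_d*15.962913] = 3.930784
  V(1,+1) = exp(-r*dt) * [p_u*0.000000 + p_m*0.000000 + p_d*0.300000] = 0.070146
  V(0,+0) = exp(-r*dt) * [p_u*0.070146 + p_m*3.930784 + p_d*15.827442] = 6.306532

Answer: Price = V(0,0) = 6.3065


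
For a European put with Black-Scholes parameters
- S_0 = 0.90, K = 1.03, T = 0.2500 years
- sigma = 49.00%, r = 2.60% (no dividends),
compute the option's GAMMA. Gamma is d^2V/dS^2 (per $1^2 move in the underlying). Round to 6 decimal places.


Answer: Gamma = 1.669048

Derivation:
d1 = -0.4016604812; d2 = -0.6466604812
phi(d1) = 0.3680251119; exp(-qT) = 1.0000000000; exp(-rT) = 0.9935210793
Gamma = exp(-qT) * phi(d1) / (S * sigma * sqrt(T)) = 1.0000000000 * 0.3680251119 / (0.9000 * 0.4900 * 0.5000000000) = 1.669048


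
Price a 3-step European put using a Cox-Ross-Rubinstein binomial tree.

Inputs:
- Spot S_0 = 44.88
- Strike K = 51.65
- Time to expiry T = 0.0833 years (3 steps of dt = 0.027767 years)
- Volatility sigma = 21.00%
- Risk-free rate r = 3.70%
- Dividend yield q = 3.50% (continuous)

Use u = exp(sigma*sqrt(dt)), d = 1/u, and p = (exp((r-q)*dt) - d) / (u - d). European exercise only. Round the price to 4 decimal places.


dt = T/N = 0.027767
u = exp(sigma*sqrt(dt)) = 1.035612; d = 1/u = 0.965612
p = (exp((r-q)*dt) - d) / (u - d) = 0.492046
Discount per step: exp(-r*dt) = 0.998973
Stock lattice S(k, i) with i counting down-moves:
  k=0: S(0,0) = 44.8800
  k=1: S(1,0) = 46.4783; S(1,1) = 43.3367
  k=2: S(2,0) = 48.1335; S(2,1) = 44.8800; S(2,2) = 41.8464
  k=3: S(3,0) = 49.8476; S(3,1) = 46.4783; S(3,2) = 43.3367; S(3,3) = 40.4074
Terminal payoffs V(N, i) = max(K - S_T, 0):
  V(3,0) = 1.802355; V(3,1) = 5.171713; V(3,2) = 8.313326; V(3,3) = 11.242587
Backward induction: V(k, i) = exp(-r*dt) * [p * V(k+1, i) + (1-p) * V(k+1, i+1)].
  V(2,0) = exp(-r*dt) * [p*1.802355 + (1-p)*5.171713] = 3.510226
  V(2,1) = exp(-r*dt) * [p*5.171713 + (1-p)*8.313326] = 6.760558
  V(2,2) = exp(-r*dt) * [p*8.313326 + (1-p)*11.242587] = 9.791191
  V(1,0) = exp(-r*dt) * [p*3.510226 + (1-p)*6.760558] = 5.155945
  V(1,1) = exp(-r*dt) * [p*6.760558 + (1-p)*9.791191] = 8.291458
  V(0,0) = exp(-r*dt) * [p*5.155945 + (1-p)*8.291458] = 6.741712

Answer: Price = V(0,0) = 6.7417


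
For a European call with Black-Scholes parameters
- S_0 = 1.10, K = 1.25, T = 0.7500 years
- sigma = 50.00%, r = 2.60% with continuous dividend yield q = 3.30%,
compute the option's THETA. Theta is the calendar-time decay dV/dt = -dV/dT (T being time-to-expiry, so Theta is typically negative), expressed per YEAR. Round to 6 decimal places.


Answer: Theta = -0.116219

Derivation:
d1 = -0.0908365305; d2 = -0.5238492324
phi(d1) = 0.3972997796; exp(-qT) = 0.9755537700; exp(-rT) = 0.9806888952
Theta = -S*exp(-qT)*phi(d1)*sigma/(2*sqrt(T)) - r*K*exp(-rT)*N(d2) + q*S*exp(-qT)*N(d1)
N(d1) = 0.4638112414; N(d2) = 0.3001917038; sqrt(T) = 0.8660254038
Term 1 = -1.1000 * 0.9755537700 * 0.3972997796 * 0.5000 / (2 * 0.8660254038) = -0.1230754969
Term 2 = -0.0260 * 1.2500 * 0.9806888952 * 0.3001917038 = -0.0095678268
Term 3 = 0.0330 * 1.1000 * 0.9755537700 * 0.4638112414 = 0.0164247628
Theta = -0.1230754969 + (-0.0095678268) + (0.0164247628) = -0.116219


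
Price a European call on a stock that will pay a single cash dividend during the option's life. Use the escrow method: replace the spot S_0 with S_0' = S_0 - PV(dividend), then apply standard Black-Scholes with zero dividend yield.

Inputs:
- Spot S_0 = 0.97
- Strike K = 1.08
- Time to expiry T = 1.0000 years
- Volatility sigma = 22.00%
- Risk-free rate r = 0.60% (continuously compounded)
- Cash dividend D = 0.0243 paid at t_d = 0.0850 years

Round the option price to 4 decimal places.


Answer: Price = 0.0387

Derivation:
PV(D) = D * exp(-r * t_d) = 0.0243 * 0.99949013 = 0.02428761
S_0' = S_0 - PV(D) = 0.9700 - 0.02428761 = 0.94571239
d1 = (ln(S_0'/K) + (r + sigma^2/2)*T) / (sigma*sqrt(T)) = -0.46626284
d2 = d1 - sigma*sqrt(T) = -0.68626284
exp(-rT) = 0.99401796
N(d1) = 0.32051369; N(d2) = 0.24627369
C = S_0' * N(d1) - K * exp(-rT) * N(d2) = 0.94571239 * 0.32051369 - 1.0800 * 0.99401796 * 0.24627369 = 0.0387


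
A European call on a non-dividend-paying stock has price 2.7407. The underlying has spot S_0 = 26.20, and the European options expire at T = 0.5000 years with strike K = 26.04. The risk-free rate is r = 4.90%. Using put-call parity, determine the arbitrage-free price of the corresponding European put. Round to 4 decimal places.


Answer: Put price = 1.9505

Derivation:
Put-call parity: C - P = S_0 * exp(-qT) - K * exp(-rT).
S_0 * exp(-qT) = 26.2000 * 1.00000000 = 26.20000000
K * exp(-rT) = 26.0400 * 0.97579769 = 25.40977182
P = C - S*exp(-qT) + K*exp(-rT)
P = 2.7407 - 26.20000000 + 25.40977182 = 1.9505


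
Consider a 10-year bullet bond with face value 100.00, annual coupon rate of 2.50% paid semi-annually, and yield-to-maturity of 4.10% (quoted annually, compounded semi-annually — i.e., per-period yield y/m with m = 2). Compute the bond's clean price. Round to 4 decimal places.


Coupon per period c = face * coupon_rate / m = 1.250000
Periods per year m = 2; per-period yield y/m = 0.020500
Number of cashflows N = 20
Cashflows (t years, CF_t, discount factor 1/(1+y/m)^(m*t), PV):
  t = 0.5000: CF_t = 1.250000, DF = 0.979912, PV = 1.224890
  t = 1.0000: CF_t = 1.250000, DF = 0.960227, PV = 1.200284
  t = 1.5000: CF_t = 1.250000, DF = 0.940938, PV = 1.176172
  t = 2.0000: CF_t = 1.250000, DF = 0.922036, PV = 1.152545
  t = 2.5000: CF_t = 1.250000, DF = 0.903514, PV = 1.129393
  t = 3.0000: CF_t = 1.250000, DF = 0.885364, PV = 1.106705
  t = 3.5000: CF_t = 1.250000, DF = 0.867579, PV = 1.084474
  t = 4.0000: CF_t = 1.250000, DF = 0.850151, PV = 1.062688
  t = 4.5000: CF_t = 1.250000, DF = 0.833073, PV = 1.041341
  t = 5.0000: CF_t = 1.250000, DF = 0.816338, PV = 1.020422
  t = 5.5000: CF_t = 1.250000, DF = 0.799939, PV = 0.999924
  t = 6.0000: CF_t = 1.250000, DF = 0.783870, PV = 0.979837
  t = 6.5000: CF_t = 1.250000, DF = 0.768123, PV = 0.960154
  t = 7.0000: CF_t = 1.250000, DF = 0.752693, PV = 0.940866
  t = 7.5000: CF_t = 1.250000, DF = 0.737573, PV = 0.921966
  t = 8.0000: CF_t = 1.250000, DF = 0.722756, PV = 0.903445
  t = 8.5000: CF_t = 1.250000, DF = 0.708237, PV = 0.885297
  t = 9.0000: CF_t = 1.250000, DF = 0.694010, PV = 0.867513
  t = 9.5000: CF_t = 1.250000, DF = 0.680069, PV = 0.850086
  t = 10.0000: CF_t = 101.250000, DF = 0.666407, PV = 67.473750
Price P = sum_t PV_t = 86.981753

Answer: Price = 86.9818


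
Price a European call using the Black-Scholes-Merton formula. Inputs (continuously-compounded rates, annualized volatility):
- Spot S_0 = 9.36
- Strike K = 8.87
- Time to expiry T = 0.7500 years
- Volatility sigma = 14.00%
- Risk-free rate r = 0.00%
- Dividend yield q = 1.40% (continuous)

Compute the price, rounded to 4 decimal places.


d1 = (ln(S/K) + (r - q + 0.5*sigma^2) * T) / (sigma * sqrt(T)) = 0.41751080
d2 = d1 - sigma * sqrt(T) = 0.29626724
exp(-rT) = 1.00000000; exp(-qT) = 0.98955493
C = S_0 * exp(-qT) * N(d1) - K * exp(-rT) * N(d2)
N(d1) = 0.66184759; N(d2) = 0.61648700
C = 9.3600 * 0.98955493 * 0.66184759 - 8.8700 * 1.00000000 * 0.61648700 = 0.6619

Answer: Price = 0.6619


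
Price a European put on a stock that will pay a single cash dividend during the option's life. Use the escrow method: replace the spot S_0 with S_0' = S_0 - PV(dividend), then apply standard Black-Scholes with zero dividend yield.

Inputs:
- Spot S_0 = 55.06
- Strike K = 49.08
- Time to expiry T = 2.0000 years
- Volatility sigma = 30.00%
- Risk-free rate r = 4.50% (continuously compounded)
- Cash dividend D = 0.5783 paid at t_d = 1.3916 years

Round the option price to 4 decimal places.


PV(D) = D * exp(-r * t_d) = 0.5783 * 0.93929846 = 0.54319630
S_0' = S_0 - PV(D) = 55.0600 - 0.54319630 = 54.51680370
d1 = (ln(S_0'/K) + (r + sigma^2/2)*T) / (sigma*sqrt(T)) = 0.67188664
d2 = d1 - sigma*sqrt(T) = 0.24762257
exp(-rT) = 0.91393119
N(-d1) = 0.25082793; N(-d2) = 0.40221322
P = K * exp(-rT) * N(-d2) - S_0' * N(-d1) = 49.0800 * 0.91393119 * 0.40221322 - 54.51680370 * 0.25082793 = 4.3672

Answer: Price = 4.3672


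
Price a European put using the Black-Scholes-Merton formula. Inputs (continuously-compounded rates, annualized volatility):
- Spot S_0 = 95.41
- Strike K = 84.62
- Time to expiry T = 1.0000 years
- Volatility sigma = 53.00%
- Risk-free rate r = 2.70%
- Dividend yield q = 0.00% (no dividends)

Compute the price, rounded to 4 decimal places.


Answer: Price = 12.7467

Derivation:
d1 = (ln(S/K) + (r - q + 0.5*sigma^2) * T) / (sigma * sqrt(T)) = 0.54238255
d2 = d1 - sigma * sqrt(T) = 0.01238255
exp(-rT) = 0.97336124; exp(-qT) = 1.00000000
P = K * exp(-rT) * N(-d2) - S_0 * exp(-qT) * N(-d1)
N(-d1) = 0.29377750; N(-d2) = 0.49506021
P = 84.6200 * 0.97336124 * 0.49506021 - 95.4100 * 1.00000000 * 0.29377750 = 12.7467


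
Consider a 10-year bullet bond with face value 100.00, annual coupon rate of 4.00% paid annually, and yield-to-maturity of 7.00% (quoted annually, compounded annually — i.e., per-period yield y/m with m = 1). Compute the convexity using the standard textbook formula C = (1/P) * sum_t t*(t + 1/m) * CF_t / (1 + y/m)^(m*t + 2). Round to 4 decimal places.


Coupon per period c = face * coupon_rate / m = 4.000000
Periods per year m = 1; per-period yield y/m = 0.070000
Number of cashflows N = 10
Cashflows (t years, CF_t, discount factor 1/(1+y/m)^(m*t), PV):
  t = 1.0000: CF_t = 4.000000, DF = 0.934579, PV = 3.738318
  t = 2.0000: CF_t = 4.000000, DF = 0.873439, PV = 3.493755
  t = 3.0000: CF_t = 4.000000, DF = 0.816298, PV = 3.265192
  t = 4.0000: CF_t = 4.000000, DF = 0.762895, PV = 3.051581
  t = 5.0000: CF_t = 4.000000, DF = 0.712986, PV = 2.851945
  t = 6.0000: CF_t = 4.000000, DF = 0.666342, PV = 2.665369
  t = 7.0000: CF_t = 4.000000, DF = 0.622750, PV = 2.490999
  t = 8.0000: CF_t = 4.000000, DF = 0.582009, PV = 2.328036
  t = 9.0000: CF_t = 4.000000, DF = 0.543934, PV = 2.175735
  t = 10.0000: CF_t = 104.000000, DF = 0.508349, PV = 52.868326
Price P = sum_t PV_t = 78.929255
Convexity numerator sum_t t*(t + 1/m) * CF_t / (1+y/m)^(m*t + 2):
  t = 1.0000: term = 6.530383
  t = 2.0000: term = 18.309485
  t = 3.0000: term = 34.223337
  t = 4.0000: term = 53.307378
  t = 5.0000: term = 74.729969
  t = 6.0000: term = 97.777530
  t = 7.0000: term = 121.841158
  t = 8.0000: term = 146.404596
  t = 9.0000: term = 171.033407
  t = 10.0000: term = 5079.496814
Convexity = (1/P) * sum = 5803.654056 / 78.929255 = 73.529821

Answer: Convexity = 73.5298


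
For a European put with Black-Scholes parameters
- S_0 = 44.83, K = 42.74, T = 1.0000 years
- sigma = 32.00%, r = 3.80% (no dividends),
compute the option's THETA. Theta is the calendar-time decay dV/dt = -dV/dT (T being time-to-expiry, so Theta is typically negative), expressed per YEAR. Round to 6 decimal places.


Answer: Theta = -1.896568

Derivation:
d1 = 0.4279447134; d2 = 0.1079447134
phi(d1) = 0.3640344139; exp(-qT) = 1.0000000000; exp(-rT) = 0.9627129409
Theta = -S*exp(-qT)*phi(d1)*sigma/(2*sqrt(T)) + r*K*exp(-rT)*N(-d2) - q*S*exp(-qT)*N(-d1)
N(-d1) = 0.3343456862; N(-d2) = 0.4570197741; sqrt(T) = 1.0000000000
Term 1 = -44.8300 * 1.0000000000 * 0.3640344139 * 0.3200 / (2 * 1.0000000000) = -2.6111460440
Term 2 = 0.0380 * 42.7400 * 0.9627129409 * 0.4570197741 = 0.7145784511
Term 3 = 0 (no dividend yield, q = 0)
Theta = -2.6111460440 + (0.7145784511) + (0.0000000000) = -1.896568


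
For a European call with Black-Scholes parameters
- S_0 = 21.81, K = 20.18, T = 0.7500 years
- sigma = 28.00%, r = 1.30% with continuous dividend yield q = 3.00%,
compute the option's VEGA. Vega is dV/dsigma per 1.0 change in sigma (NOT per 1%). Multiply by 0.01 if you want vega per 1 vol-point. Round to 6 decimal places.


d1 = 0.3889961990; d2 = 0.1465090859
phi(d1) = 0.3698722680; exp(-qT) = 0.9777512372; exp(-rT) = 0.9902973771
Vega = S * exp(-qT) * phi(d1) * sqrt(T) = 21.8100 * 0.9777512372 * 0.3698722680 * 0.8660254038 = 6.830719

Answer: Vega = 6.830719


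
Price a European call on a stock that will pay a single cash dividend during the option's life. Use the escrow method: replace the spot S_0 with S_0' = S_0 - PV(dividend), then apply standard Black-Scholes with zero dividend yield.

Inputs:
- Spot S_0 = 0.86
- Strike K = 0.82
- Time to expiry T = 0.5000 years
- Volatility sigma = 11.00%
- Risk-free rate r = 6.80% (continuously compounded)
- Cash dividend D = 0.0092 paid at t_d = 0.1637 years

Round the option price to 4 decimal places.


Answer: Price = 0.0646

Derivation:
PV(D) = D * exp(-r * t_d) = 0.0092 * 0.98893013 = 0.00909816
S_0' = S_0 - PV(D) = 0.8600 - 0.00909816 = 0.85090184
d1 = (ln(S_0'/K) + (r + sigma^2/2)*T) / (sigma*sqrt(T)) = 0.95160423
d2 = d1 - sigma*sqrt(T) = 0.87382248
exp(-rT) = 0.96657150
N(d1) = 0.82935113; N(d2) = 0.80889253
C = S_0' * N(d1) - K * exp(-rT) * N(d2) = 0.85090184 * 0.82935113 - 0.8200 * 0.96657150 * 0.80889253 = 0.0646


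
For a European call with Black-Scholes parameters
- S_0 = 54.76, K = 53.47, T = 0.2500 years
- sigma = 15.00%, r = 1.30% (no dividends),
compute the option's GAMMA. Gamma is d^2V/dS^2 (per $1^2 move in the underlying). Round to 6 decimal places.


d1 = 0.3986900195; d2 = 0.3236900195
phi(d1) = 0.3684628454; exp(-qT) = 1.0000000000; exp(-rT) = 0.9967552755
Gamma = exp(-qT) * phi(d1) / (S * sigma * sqrt(T)) = 1.0000000000 * 0.3684628454 / (54.7600 * 0.1500 * 0.5000000000) = 0.089716

Answer: Gamma = 0.089716


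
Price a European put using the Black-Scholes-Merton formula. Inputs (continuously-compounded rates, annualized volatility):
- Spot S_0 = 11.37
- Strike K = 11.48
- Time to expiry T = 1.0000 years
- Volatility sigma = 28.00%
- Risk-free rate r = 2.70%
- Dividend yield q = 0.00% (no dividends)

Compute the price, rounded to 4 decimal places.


d1 = (ln(S/K) + (r - q + 0.5*sigma^2) * T) / (sigma * sqrt(T)) = 0.20204256
d2 = d1 - sigma * sqrt(T) = -0.07795744
exp(-rT) = 0.97336124; exp(-qT) = 1.00000000
P = K * exp(-rT) * N(-d2) - S_0 * exp(-qT) * N(-d1)
N(-d1) = 0.41994173; N(-d2) = 0.53106905
P = 11.4800 * 0.97336124 * 0.53106905 - 11.3700 * 1.00000000 * 0.41994173 = 1.1595

Answer: Price = 1.1595


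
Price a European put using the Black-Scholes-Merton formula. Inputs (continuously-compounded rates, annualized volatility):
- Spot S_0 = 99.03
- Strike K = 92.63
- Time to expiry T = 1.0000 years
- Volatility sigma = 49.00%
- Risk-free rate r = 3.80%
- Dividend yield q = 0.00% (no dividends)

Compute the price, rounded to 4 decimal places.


d1 = (ln(S/K) + (r - q + 0.5*sigma^2) * T) / (sigma * sqrt(T)) = 0.45889749
d2 = d1 - sigma * sqrt(T) = -0.03110251
exp(-rT) = 0.96271294; exp(-qT) = 1.00000000
P = K * exp(-rT) * N(-d2) - S_0 * exp(-qT) * N(-d1)
N(-d1) = 0.32315389; N(-d2) = 0.51240611
P = 92.6300 * 0.96271294 * 0.51240611 - 99.0300 * 1.00000000 * 0.32315389 = 13.6924

Answer: Price = 13.6924


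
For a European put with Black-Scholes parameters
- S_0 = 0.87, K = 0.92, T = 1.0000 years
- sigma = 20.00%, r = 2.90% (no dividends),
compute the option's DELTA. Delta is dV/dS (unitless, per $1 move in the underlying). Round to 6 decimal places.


d1 = -0.0344022920; d2 = -0.2344022920
phi(d1) = 0.3987062726; exp(-qT) = 1.0000000000; exp(-rT) = 0.9714164645
N(-d1) = 0.5137218221
Delta = -exp(-qT) * N(-d1) = -1.0000000000 * 0.5137218221 = -0.513722

Answer: Delta = -0.513722


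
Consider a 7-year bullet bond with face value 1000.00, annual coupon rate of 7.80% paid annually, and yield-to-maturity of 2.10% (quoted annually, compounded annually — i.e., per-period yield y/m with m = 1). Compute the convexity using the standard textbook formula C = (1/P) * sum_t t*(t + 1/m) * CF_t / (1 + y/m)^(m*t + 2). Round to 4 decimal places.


Coupon per period c = face * coupon_rate / m = 78.000000
Periods per year m = 1; per-period yield y/m = 0.021000
Number of cashflows N = 7
Cashflows (t years, CF_t, discount factor 1/(1+y/m)^(m*t), PV):
  t = 1.0000: CF_t = 78.000000, DF = 0.979432, PV = 76.395690
  t = 2.0000: CF_t = 78.000000, DF = 0.959287, PV = 74.824379
  t = 3.0000: CF_t = 78.000000, DF = 0.939556, PV = 73.285385
  t = 4.0000: CF_t = 78.000000, DF = 0.920231, PV = 71.778046
  t = 5.0000: CF_t = 78.000000, DF = 0.901304, PV = 70.301711
  t = 6.0000: CF_t = 78.000000, DF = 0.882766, PV = 68.855740
  t = 7.0000: CF_t = 1078.000000, DF = 0.864609, PV = 932.048617
Price P = sum_t PV_t = 1367.489568
Convexity numerator sum_t t*(t + 1/m) * CF_t / (1+y/m)^(m*t + 2):
  t = 1.0000: term = 146.570771
  t = 2.0000: term = 430.668279
  t = 3.0000: term = 843.620527
  t = 4.0000: term = 1377.114800
  t = 5.0000: term = 2023.185309
  t = 6.0000: term = 2774.201207
  t = 7.0000: term = 50069.713813
Convexity = (1/P) * sum = 57665.074706 / 1367.489568 = 42.168566

Answer: Convexity = 42.1686


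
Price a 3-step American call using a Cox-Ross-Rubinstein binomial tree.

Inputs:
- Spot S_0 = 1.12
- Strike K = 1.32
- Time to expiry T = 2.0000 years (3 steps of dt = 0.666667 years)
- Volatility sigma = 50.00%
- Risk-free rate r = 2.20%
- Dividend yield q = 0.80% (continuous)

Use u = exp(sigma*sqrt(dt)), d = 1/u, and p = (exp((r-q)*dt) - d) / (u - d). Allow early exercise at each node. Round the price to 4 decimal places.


Answer: Price = V(0,0) = 0.2689

Derivation:
dt = T/N = 0.666667
u = exp(sigma*sqrt(dt)) = 1.504181; d = 1/u = 0.664814
p = (exp((r-q)*dt) - d) / (u - d) = 0.410504
Discount per step: exp(-r*dt) = 0.985440
Stock lattice S(k, i) with i counting down-moves:
  k=0: S(0,0) = 1.1200
  k=1: S(1,0) = 1.6847; S(1,1) = 0.7446
  k=2: S(2,0) = 2.5341; S(2,1) = 1.1200; S(2,2) = 0.4950
  k=3: S(3,0) = 3.8117; S(3,1) = 1.6847; S(3,2) = 0.7446; S(3,3) = 0.3291
Terminal payoffs V(N, i) = max(S_T - K, 0):
  V(3,0) = 2.491693; V(3,1) = 0.364682; V(3,2) = 0.000000; V(3,3) = 0.000000
Backward induction: V(k, i) = exp(-r*dt) * [p * V(k+1, i) + (1-p) * V(k+1, i+1)]; then take max(V_cont, immediate exercise) for American.
  V(2,0) = exp(-r*dt) * [p*2.491693 + (1-p)*0.364682] = 1.219806; exercise = 1.214066; V(2,0) = max -> 1.219806
  V(2,1) = exp(-r*dt) * [p*0.364682 + (1-p)*0.000000] = 0.147524; exercise = 0.000000; V(2,1) = max -> 0.147524
  V(2,2) = exp(-r*dt) * [p*0.000000 + (1-p)*0.000000] = 0.000000; exercise = 0.000000; V(2,2) = max -> 0.000000
  V(1,0) = exp(-r*dt) * [p*1.219806 + (1-p)*0.147524] = 0.579143; exercise = 0.364682; V(1,0) = max -> 0.579143
  V(1,1) = exp(-r*dt) * [p*0.147524 + (1-p)*0.000000] = 0.059677; exercise = 0.000000; V(1,1) = max -> 0.059677
  V(0,0) = exp(-r*dt) * [p*0.579143 + (1-p)*0.059677] = 0.268946; exercise = 0.000000; V(0,0) = max -> 0.268946


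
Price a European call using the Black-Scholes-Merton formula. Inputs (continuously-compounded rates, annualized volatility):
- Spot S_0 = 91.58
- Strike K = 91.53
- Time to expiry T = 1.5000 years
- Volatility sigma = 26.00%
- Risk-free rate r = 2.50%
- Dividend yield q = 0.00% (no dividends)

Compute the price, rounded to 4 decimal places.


Answer: Price = 13.1586

Derivation:
d1 = (ln(S/K) + (r - q + 0.5*sigma^2) * T) / (sigma * sqrt(T)) = 0.27869578
d2 = d1 - sigma * sqrt(T) = -0.03973788
exp(-rT) = 0.96319442; exp(-qT) = 1.00000000
C = S_0 * exp(-qT) * N(d1) - K * exp(-rT) * N(d2)
N(d1) = 0.60976085; N(d2) = 0.48415105
C = 91.5800 * 1.00000000 * 0.60976085 - 91.5300 * 0.96319442 * 0.48415105 = 13.1586


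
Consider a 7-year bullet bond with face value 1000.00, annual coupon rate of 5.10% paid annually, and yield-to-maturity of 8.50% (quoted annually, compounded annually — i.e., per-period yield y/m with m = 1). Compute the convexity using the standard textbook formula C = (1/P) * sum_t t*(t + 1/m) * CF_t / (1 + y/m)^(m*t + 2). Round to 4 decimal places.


Answer: Convexity = 38.2051

Derivation:
Coupon per period c = face * coupon_rate / m = 51.000000
Periods per year m = 1; per-period yield y/m = 0.085000
Number of cashflows N = 7
Cashflows (t years, CF_t, discount factor 1/(1+y/m)^(m*t), PV):
  t = 1.0000: CF_t = 51.000000, DF = 0.921659, PV = 47.004608
  t = 2.0000: CF_t = 51.000000, DF = 0.849455, PV = 43.322220
  t = 3.0000: CF_t = 51.000000, DF = 0.782908, PV = 39.928313
  t = 4.0000: CF_t = 51.000000, DF = 0.721574, PV = 36.800288
  t = 5.0000: CF_t = 51.000000, DF = 0.665045, PV = 33.917317
  t = 6.0000: CF_t = 51.000000, DF = 0.612945, PV = 31.260200
  t = 7.0000: CF_t = 1051.000000, DF = 0.564926, PV = 593.737595
Price P = sum_t PV_t = 825.970540
Convexity numerator sum_t t*(t + 1/m) * CF_t / (1+y/m)^(m*t + 2):
  t = 1.0000: term = 79.856626
  t = 2.0000: term = 220.801731
  t = 3.0000: term = 407.007799
  t = 4.0000: term = 625.203992
  t = 5.0000: term = 864.337317
  t = 6.0000: term = 1115.273957
  t = 7.0000: term = 28243.798170
Convexity = (1/P) * sum = 31556.279593 / 825.970540 = 38.205091


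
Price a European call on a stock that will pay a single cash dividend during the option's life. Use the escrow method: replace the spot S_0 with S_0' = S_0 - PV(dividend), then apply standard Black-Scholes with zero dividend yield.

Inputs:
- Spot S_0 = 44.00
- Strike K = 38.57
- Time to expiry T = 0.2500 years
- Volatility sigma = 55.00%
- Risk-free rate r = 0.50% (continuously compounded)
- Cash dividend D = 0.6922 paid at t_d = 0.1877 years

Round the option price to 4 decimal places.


Answer: Price = 7.2647

Derivation:
PV(D) = D * exp(-r * t_d) = 0.6922 * 0.99906194 = 0.69155068
S_0' = S_0 - PV(D) = 44.0000 - 0.69155068 = 43.30844932
d1 = (ln(S_0'/K) + (r + sigma^2/2)*T) / (sigma*sqrt(T)) = 0.56340174
d2 = d1 - sigma*sqrt(T) = 0.28840174
exp(-rT) = 0.99875078
N(d1) = 0.71341932; N(d2) = 0.61348038
C = S_0' * N(d1) - K * exp(-rT) * N(d2) = 43.30844932 * 0.71341932 - 38.5700 * 0.99875078 * 0.61348038 = 7.2647


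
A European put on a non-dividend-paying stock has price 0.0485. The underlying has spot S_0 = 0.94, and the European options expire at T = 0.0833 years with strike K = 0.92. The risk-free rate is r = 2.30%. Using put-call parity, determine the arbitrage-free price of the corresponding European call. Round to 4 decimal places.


Answer: Call price = 0.0703

Derivation:
Put-call parity: C - P = S_0 * exp(-qT) - K * exp(-rT).
S_0 * exp(-qT) = 0.9400 * 1.00000000 = 0.94000000
K * exp(-rT) = 0.9200 * 0.99808593 = 0.91823906
C = P + S*exp(-qT) - K*exp(-rT)
C = 0.0485 + 0.94000000 - 0.91823906 = 0.0703


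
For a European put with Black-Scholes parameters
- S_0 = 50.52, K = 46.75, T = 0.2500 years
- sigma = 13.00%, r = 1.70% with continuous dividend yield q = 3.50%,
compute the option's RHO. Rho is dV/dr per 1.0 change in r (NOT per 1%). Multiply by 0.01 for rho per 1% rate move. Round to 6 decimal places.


d1 = 1.1564237192; d2 = 1.0914237192
phi(d1) = 0.2044163482; exp(-qT) = 0.9912881698; exp(-rT) = 0.9957590185
N(-d2) = 0.1375432401
Rho = -K*T*exp(-rT)*N(-d2) = -46.7500 * 0.2500 * 0.9957590185 * 0.1375432401 = -1.600719

Answer: Rho = -1.600719


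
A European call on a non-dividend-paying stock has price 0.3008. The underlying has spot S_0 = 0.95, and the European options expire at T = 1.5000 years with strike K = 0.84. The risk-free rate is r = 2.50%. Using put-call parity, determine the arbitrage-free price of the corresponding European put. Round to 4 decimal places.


Put-call parity: C - P = S_0 * exp(-qT) - K * exp(-rT).
S_0 * exp(-qT) = 0.9500 * 1.00000000 = 0.95000000
K * exp(-rT) = 0.8400 * 0.96319442 = 0.80908331
P = C - S*exp(-qT) + K*exp(-rT)
P = 0.3008 - 0.95000000 + 0.80908331 = 0.1599

Answer: Put price = 0.1599


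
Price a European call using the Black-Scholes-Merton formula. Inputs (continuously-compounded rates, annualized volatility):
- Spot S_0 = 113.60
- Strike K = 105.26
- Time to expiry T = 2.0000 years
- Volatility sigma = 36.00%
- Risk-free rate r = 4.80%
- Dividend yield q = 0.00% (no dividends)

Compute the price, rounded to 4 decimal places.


Answer: Price = 31.1706

Derivation:
d1 = (ln(S/K) + (r - q + 0.5*sigma^2) * T) / (sigma * sqrt(T)) = 0.59288945
d2 = d1 - sigma * sqrt(T) = 0.08377256
exp(-rT) = 0.90846402; exp(-qT) = 1.00000000
C = S_0 * exp(-qT) * N(d1) - K * exp(-rT) * N(d2)
N(d1) = 0.72337243; N(d2) = 0.53338137
C = 113.6000 * 1.00000000 * 0.72337243 - 105.2600 * 0.90846402 * 0.53338137 = 31.1706


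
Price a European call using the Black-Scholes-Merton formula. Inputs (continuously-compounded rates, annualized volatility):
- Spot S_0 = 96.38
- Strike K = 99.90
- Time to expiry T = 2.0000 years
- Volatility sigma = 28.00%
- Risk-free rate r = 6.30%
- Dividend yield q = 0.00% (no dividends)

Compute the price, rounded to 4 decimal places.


Answer: Price = 18.9962

Derivation:
d1 = (ln(S/K) + (r - q + 0.5*sigma^2) * T) / (sigma * sqrt(T)) = 0.42560006
d2 = d1 - sigma * sqrt(T) = 0.02962026
exp(-rT) = 0.88161485; exp(-qT) = 1.00000000
C = S_0 * exp(-qT) * N(d1) - K * exp(-rT) * N(d2)
N(d1) = 0.66480035; N(d2) = 0.51181505
C = 96.3800 * 1.00000000 * 0.66480035 - 99.9000 * 0.88161485 * 0.51181505 = 18.9962


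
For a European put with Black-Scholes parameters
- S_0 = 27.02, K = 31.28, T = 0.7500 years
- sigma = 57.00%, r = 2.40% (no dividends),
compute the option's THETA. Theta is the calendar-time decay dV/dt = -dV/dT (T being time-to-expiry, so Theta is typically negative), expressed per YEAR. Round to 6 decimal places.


d1 = -0.0132974567; d2 = -0.5069319369
phi(d1) = 0.3989070110; exp(-qT) = 1.0000000000; exp(-rT) = 0.9821610324
Theta = -S*exp(-qT)*phi(d1)*sigma/(2*sqrt(T)) + r*K*exp(-rT)*N(-d2) - q*S*exp(-qT)*N(-d1)
N(-d1) = 0.5053047614; N(-d2) = 0.6938987120; sqrt(T) = 0.8660254038
Term 1 = -27.0200 * 1.0000000000 * 0.3989070110 * 0.5700 / (2 * 0.8660254038) = -3.5470821134
Term 2 = 0.0240 * 31.2800 * 0.9821610324 * 0.6938987120 = 0.5116309011
Term 3 = 0 (no dividend yield, q = 0)
Theta = -3.5470821134 + (0.5116309011) + (0.0000000000) = -3.035451

Answer: Theta = -3.035451


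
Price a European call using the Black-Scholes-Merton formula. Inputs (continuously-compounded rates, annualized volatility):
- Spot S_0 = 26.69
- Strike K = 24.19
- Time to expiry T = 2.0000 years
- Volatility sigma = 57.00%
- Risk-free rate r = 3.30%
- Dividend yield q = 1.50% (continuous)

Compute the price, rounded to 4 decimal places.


Answer: Price = 9.3273

Derivation:
d1 = (ln(S/K) + (r - q + 0.5*sigma^2) * T) / (sigma * sqrt(T)) = 0.56971673
d2 = d1 - sigma * sqrt(T) = -0.23638500
exp(-rT) = 0.93613086; exp(-qT) = 0.97044553
C = S_0 * exp(-qT) * N(d1) - K * exp(-rT) * N(d2)
N(d1) = 0.71556508; N(d2) = 0.40656697
C = 26.6900 * 0.97044553 * 0.71556508 - 24.1900 * 0.93613086 * 0.40656697 = 9.3273


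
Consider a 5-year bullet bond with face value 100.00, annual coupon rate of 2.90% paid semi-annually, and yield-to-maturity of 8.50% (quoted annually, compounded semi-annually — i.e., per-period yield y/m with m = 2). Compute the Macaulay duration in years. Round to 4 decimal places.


Coupon per period c = face * coupon_rate / m = 1.450000
Periods per year m = 2; per-period yield y/m = 0.042500
Number of cashflows N = 10
Cashflows (t years, CF_t, discount factor 1/(1+y/m)^(m*t), PV):
  t = 0.5000: CF_t = 1.450000, DF = 0.959233, PV = 1.390887
  t = 1.0000: CF_t = 1.450000, DF = 0.920127, PV = 1.334184
  t = 1.5000: CF_t = 1.450000, DF = 0.882616, PV = 1.279793
  t = 2.0000: CF_t = 1.450000, DF = 0.846634, PV = 1.227619
  t = 2.5000: CF_t = 1.450000, DF = 0.812119, PV = 1.177573
  t = 3.0000: CF_t = 1.450000, DF = 0.779011, PV = 1.129566
  t = 3.5000: CF_t = 1.450000, DF = 0.747253, PV = 1.083517
  t = 4.0000: CF_t = 1.450000, DF = 0.716789, PV = 1.039344
  t = 4.5000: CF_t = 1.450000, DF = 0.687568, PV = 0.996973
  t = 5.0000: CF_t = 101.450000, DF = 0.659537, PV = 66.910059
Price P = sum_t PV_t = 77.569516
Macaulay numerator sum_t t * PV_t:
  t * PV_t at t = 0.5000: 0.695444
  t * PV_t at t = 1.0000: 1.334184
  t * PV_t at t = 1.5000: 1.919690
  t * PV_t at t = 2.0000: 2.455239
  t * PV_t at t = 2.5000: 2.943931
  t * PV_t at t = 3.0000: 3.388698
  t * PV_t at t = 3.5000: 3.792308
  t * PV_t at t = 4.0000: 4.157378
  t * PV_t at t = 4.5000: 4.486379
  t * PV_t at t = 5.0000: 334.550297
Macaulay duration D = (sum_t t * PV_t) / P = 359.723547 / 77.569516 = 4.637434

Answer: Macaulay duration = 4.6374 years


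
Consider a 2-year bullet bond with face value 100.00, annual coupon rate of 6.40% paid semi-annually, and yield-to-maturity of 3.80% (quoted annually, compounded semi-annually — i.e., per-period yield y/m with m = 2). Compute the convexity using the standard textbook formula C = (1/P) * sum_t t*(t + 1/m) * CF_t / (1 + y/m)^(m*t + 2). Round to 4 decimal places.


Answer: Convexity = 4.5312

Derivation:
Coupon per period c = face * coupon_rate / m = 3.200000
Periods per year m = 2; per-period yield y/m = 0.019000
Number of cashflows N = 4
Cashflows (t years, CF_t, discount factor 1/(1+y/m)^(m*t), PV):
  t = 0.5000: CF_t = 3.200000, DF = 0.981354, PV = 3.140334
  t = 1.0000: CF_t = 3.200000, DF = 0.963056, PV = 3.081780
  t = 1.5000: CF_t = 3.200000, DF = 0.945099, PV = 3.024318
  t = 2.0000: CF_t = 103.200000, DF = 0.927477, PV = 95.715652
Price P = sum_t PV_t = 104.962083
Convexity numerator sum_t t*(t + 1/m) * CF_t / (1+y/m)^(m*t + 2):
  t = 0.5000: term = 1.512159
  t = 1.0000: term = 4.451891
  t = 1.5000: term = 8.737764
  t = 2.0000: term = 460.897760
Convexity = (1/P) * sum = 475.599574 / 104.962083 = 4.531156


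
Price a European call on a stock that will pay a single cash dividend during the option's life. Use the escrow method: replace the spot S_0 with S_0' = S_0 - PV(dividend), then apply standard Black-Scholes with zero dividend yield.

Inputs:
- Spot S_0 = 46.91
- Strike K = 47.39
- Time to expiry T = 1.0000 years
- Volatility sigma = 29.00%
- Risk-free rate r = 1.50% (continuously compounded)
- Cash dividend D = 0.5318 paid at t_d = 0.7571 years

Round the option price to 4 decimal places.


PV(D) = D * exp(-r * t_d) = 0.5318 * 0.98870774 = 0.52579478
S_0' = S_0 - PV(D) = 46.9100 - 0.52579478 = 46.38420522
d1 = (ln(S_0'/K) + (r + sigma^2/2)*T) / (sigma*sqrt(T)) = 0.12275090
d2 = d1 - sigma*sqrt(T) = -0.16724910
exp(-rT) = 0.98511194
N(d1) = 0.54884782; N(d2) = 0.43358703
C = S_0' * N(d1) - K * exp(-rT) * N(d2) = 46.38420522 * 0.54884782 - 47.3900 * 0.98511194 * 0.43358703 = 5.2161

Answer: Price = 5.2161


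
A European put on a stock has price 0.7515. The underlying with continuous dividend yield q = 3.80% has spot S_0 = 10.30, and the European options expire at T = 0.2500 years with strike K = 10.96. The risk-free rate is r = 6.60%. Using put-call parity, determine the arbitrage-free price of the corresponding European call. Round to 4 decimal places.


Put-call parity: C - P = S_0 * exp(-qT) - K * exp(-rT).
S_0 * exp(-qT) = 10.3000 * 0.99054498 = 10.20261332
K * exp(-rT) = 10.9600 * 0.98363538 = 10.78064376
C = P + S*exp(-qT) - K*exp(-rT)
C = 0.7515 + 10.20261332 - 10.78064376 = 0.1735

Answer: Call price = 0.1735


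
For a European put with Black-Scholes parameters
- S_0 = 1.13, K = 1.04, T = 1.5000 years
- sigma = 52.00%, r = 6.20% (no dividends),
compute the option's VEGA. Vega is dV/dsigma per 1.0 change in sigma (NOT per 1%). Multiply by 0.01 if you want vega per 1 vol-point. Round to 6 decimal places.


d1 = 0.5947815186; d2 = -0.0420858145
phi(d1) = 0.3342650424; exp(-qT) = 1.0000000000; exp(-rT) = 0.9111935003
Vega = S * exp(-qT) * phi(d1) * sqrt(T) = 1.1300 * 1.0000000000 * 0.3342650424 * 1.2247448714 = 0.462610

Answer: Vega = 0.462610


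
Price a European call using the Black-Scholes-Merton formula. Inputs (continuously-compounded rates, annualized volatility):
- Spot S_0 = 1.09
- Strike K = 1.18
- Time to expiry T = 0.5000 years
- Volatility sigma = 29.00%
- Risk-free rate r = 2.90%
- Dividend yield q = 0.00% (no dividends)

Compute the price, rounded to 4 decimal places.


d1 = (ln(S/K) + (r - q + 0.5*sigma^2) * T) / (sigma * sqrt(T)) = -0.21365228
d2 = d1 - sigma * sqrt(T) = -0.41871324
exp(-rT) = 0.98560462; exp(-qT) = 1.00000000
C = S_0 * exp(-qT) * N(d1) - K * exp(-rT) * N(d2)
N(d1) = 0.41540912; N(d2) = 0.33771286
C = 1.0900 * 1.00000000 * 0.41540912 - 1.1800 * 0.98560462 * 0.33771286 = 0.0600

Answer: Price = 0.0600


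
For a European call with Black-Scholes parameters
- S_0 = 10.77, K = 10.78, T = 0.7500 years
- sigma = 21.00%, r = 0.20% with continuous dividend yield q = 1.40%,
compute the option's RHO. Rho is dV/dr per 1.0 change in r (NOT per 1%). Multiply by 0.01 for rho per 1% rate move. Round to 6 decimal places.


Answer: Rho = 3.569417

Derivation:
d1 = 0.0363424162; d2 = -0.1455229186
phi(d1) = 0.3986789116; exp(-qT) = 0.9895549326; exp(-rT) = 0.9985011244
N(d2) = 0.4421490110
Rho = K*T*exp(-rT)*N(d2) = 10.7800 * 0.7500 * 0.9985011244 * 0.4421490110 = 3.569417


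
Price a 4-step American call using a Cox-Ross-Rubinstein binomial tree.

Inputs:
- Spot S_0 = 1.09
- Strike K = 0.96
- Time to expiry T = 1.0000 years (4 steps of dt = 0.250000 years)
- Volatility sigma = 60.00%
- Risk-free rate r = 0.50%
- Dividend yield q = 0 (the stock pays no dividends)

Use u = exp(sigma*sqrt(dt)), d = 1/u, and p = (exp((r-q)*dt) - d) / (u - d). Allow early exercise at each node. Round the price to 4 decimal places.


dt = T/N = 0.250000
u = exp(sigma*sqrt(dt)) = 1.349859; d = 1/u = 0.740818
p = (exp((r-q)*dt) - d) / (u - d) = 0.427611
Discount per step: exp(-r*dt) = 0.998751
Stock lattice S(k, i) with i counting down-moves:
  k=0: S(0,0) = 1.0900
  k=1: S(1,0) = 1.4713; S(1,1) = 0.8075
  k=2: S(2,0) = 1.9861; S(2,1) = 1.0900; S(2,2) = 0.5982
  k=3: S(3,0) = 2.6810; S(3,1) = 1.4713; S(3,2) = 0.8075; S(3,3) = 0.4432
  k=4: S(4,0) = 3.6189; S(4,1) = 1.9861; S(4,2) = 1.0900; S(4,3) = 0.5982; S(4,4) = 0.3283
Terminal payoffs V(N, i) = max(S_T - K, 0):
  V(4,0) = 2.658927; V(4,1) = 1.026109; V(4,2) = 0.130000; V(4,3) = 0.000000; V(4,4) = 0.000000
Backward induction: V(k, i) = exp(-r*dt) * [p * V(k+1, i) + (1-p) * V(k+1, i+1)]; then take max(V_cont, immediate exercise) for American.
  V(3,0) = exp(-r*dt) * [p*2.658927 + (1-p)*1.026109] = 1.722167; exercise = 1.720967; V(3,0) = max -> 1.722167
  V(3,1) = exp(-r*dt) * [p*1.026109 + (1-p)*0.130000] = 0.512545; exercise = 0.511346; V(3,1) = max -> 0.512545
  V(3,2) = exp(-r*dt) * [p*0.130000 + (1-p)*0.000000] = 0.055520; exercise = 0.000000; V(3,2) = max -> 0.055520
  V(3,3) = exp(-r*dt) * [p*0.000000 + (1-p)*0.000000] = 0.000000; exercise = 0.000000; V(3,3) = max -> 0.000000
  V(2,0) = exp(-r*dt) * [p*1.722167 + (1-p)*0.512545] = 1.028506; exercise = 1.026109; V(2,0) = max -> 1.028506
  V(2,1) = exp(-r*dt) * [p*0.512545 + (1-p)*0.055520] = 0.250636; exercise = 0.130000; V(2,1) = max -> 0.250636
  V(2,2) = exp(-r*dt) * [p*0.055520 + (1-p)*0.000000] = 0.023711; exercise = 0.000000; V(2,2) = max -> 0.023711
  V(1,0) = exp(-r*dt) * [p*1.028506 + (1-p)*0.250636] = 0.582533; exercise = 0.511346; V(1,0) = max -> 0.582533
  V(1,1) = exp(-r*dt) * [p*0.250636 + (1-p)*0.023711] = 0.120596; exercise = 0.000000; V(1,1) = max -> 0.120596
  V(0,0) = exp(-r*dt) * [p*0.582533 + (1-p)*0.120596] = 0.317728; exercise = 0.130000; V(0,0) = max -> 0.317728

Answer: Price = V(0,0) = 0.3177
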